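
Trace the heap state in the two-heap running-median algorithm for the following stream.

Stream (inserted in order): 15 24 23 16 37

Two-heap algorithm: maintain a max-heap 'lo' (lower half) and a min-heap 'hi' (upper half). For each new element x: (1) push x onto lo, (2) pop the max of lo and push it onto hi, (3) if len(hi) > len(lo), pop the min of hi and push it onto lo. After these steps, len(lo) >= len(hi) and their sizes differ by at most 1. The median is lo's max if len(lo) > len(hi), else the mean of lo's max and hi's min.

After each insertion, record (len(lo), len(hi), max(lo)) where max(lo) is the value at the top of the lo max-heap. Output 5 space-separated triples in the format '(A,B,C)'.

Step 1: insert 15 -> lo=[15] hi=[] -> (len(lo)=1, len(hi)=0, max(lo)=15)
Step 2: insert 24 -> lo=[15] hi=[24] -> (len(lo)=1, len(hi)=1, max(lo)=15)
Step 3: insert 23 -> lo=[15, 23] hi=[24] -> (len(lo)=2, len(hi)=1, max(lo)=23)
Step 4: insert 16 -> lo=[15, 16] hi=[23, 24] -> (len(lo)=2, len(hi)=2, max(lo)=16)
Step 5: insert 37 -> lo=[15, 16, 23] hi=[24, 37] -> (len(lo)=3, len(hi)=2, max(lo)=23)

Answer: (1,0,15) (1,1,15) (2,1,23) (2,2,16) (3,2,23)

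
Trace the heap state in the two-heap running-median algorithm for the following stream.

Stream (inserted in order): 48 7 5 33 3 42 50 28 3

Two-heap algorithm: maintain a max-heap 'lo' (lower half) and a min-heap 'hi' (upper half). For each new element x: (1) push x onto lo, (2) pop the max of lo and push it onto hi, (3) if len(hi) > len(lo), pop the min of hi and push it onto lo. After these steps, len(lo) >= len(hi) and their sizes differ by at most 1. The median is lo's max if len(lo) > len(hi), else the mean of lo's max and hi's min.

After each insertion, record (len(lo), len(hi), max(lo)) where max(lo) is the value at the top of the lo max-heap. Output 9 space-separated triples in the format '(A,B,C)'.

Answer: (1,0,48) (1,1,7) (2,1,7) (2,2,7) (3,2,7) (3,3,7) (4,3,33) (4,4,28) (5,4,28)

Derivation:
Step 1: insert 48 -> lo=[48] hi=[] -> (len(lo)=1, len(hi)=0, max(lo)=48)
Step 2: insert 7 -> lo=[7] hi=[48] -> (len(lo)=1, len(hi)=1, max(lo)=7)
Step 3: insert 5 -> lo=[5, 7] hi=[48] -> (len(lo)=2, len(hi)=1, max(lo)=7)
Step 4: insert 33 -> lo=[5, 7] hi=[33, 48] -> (len(lo)=2, len(hi)=2, max(lo)=7)
Step 5: insert 3 -> lo=[3, 5, 7] hi=[33, 48] -> (len(lo)=3, len(hi)=2, max(lo)=7)
Step 6: insert 42 -> lo=[3, 5, 7] hi=[33, 42, 48] -> (len(lo)=3, len(hi)=3, max(lo)=7)
Step 7: insert 50 -> lo=[3, 5, 7, 33] hi=[42, 48, 50] -> (len(lo)=4, len(hi)=3, max(lo)=33)
Step 8: insert 28 -> lo=[3, 5, 7, 28] hi=[33, 42, 48, 50] -> (len(lo)=4, len(hi)=4, max(lo)=28)
Step 9: insert 3 -> lo=[3, 3, 5, 7, 28] hi=[33, 42, 48, 50] -> (len(lo)=5, len(hi)=4, max(lo)=28)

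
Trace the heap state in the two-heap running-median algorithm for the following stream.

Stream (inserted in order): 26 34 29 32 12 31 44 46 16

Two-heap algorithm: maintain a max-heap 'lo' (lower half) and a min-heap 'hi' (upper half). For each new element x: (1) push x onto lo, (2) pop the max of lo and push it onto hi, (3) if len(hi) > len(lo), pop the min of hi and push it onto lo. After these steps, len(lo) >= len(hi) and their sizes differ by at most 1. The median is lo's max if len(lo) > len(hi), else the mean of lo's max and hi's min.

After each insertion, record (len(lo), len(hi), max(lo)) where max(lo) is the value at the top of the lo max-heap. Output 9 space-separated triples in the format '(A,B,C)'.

Step 1: insert 26 -> lo=[26] hi=[] -> (len(lo)=1, len(hi)=0, max(lo)=26)
Step 2: insert 34 -> lo=[26] hi=[34] -> (len(lo)=1, len(hi)=1, max(lo)=26)
Step 3: insert 29 -> lo=[26, 29] hi=[34] -> (len(lo)=2, len(hi)=1, max(lo)=29)
Step 4: insert 32 -> lo=[26, 29] hi=[32, 34] -> (len(lo)=2, len(hi)=2, max(lo)=29)
Step 5: insert 12 -> lo=[12, 26, 29] hi=[32, 34] -> (len(lo)=3, len(hi)=2, max(lo)=29)
Step 6: insert 31 -> lo=[12, 26, 29] hi=[31, 32, 34] -> (len(lo)=3, len(hi)=3, max(lo)=29)
Step 7: insert 44 -> lo=[12, 26, 29, 31] hi=[32, 34, 44] -> (len(lo)=4, len(hi)=3, max(lo)=31)
Step 8: insert 46 -> lo=[12, 26, 29, 31] hi=[32, 34, 44, 46] -> (len(lo)=4, len(hi)=4, max(lo)=31)
Step 9: insert 16 -> lo=[12, 16, 26, 29, 31] hi=[32, 34, 44, 46] -> (len(lo)=5, len(hi)=4, max(lo)=31)

Answer: (1,0,26) (1,1,26) (2,1,29) (2,2,29) (3,2,29) (3,3,29) (4,3,31) (4,4,31) (5,4,31)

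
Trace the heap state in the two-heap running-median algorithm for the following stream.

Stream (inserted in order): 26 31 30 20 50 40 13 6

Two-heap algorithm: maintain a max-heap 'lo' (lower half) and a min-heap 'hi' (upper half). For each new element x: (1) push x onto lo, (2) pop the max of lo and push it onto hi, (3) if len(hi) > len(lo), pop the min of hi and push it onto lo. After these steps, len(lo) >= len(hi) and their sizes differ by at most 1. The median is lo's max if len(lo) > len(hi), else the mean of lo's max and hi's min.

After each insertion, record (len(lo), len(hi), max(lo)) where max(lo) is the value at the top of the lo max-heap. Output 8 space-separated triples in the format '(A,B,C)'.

Answer: (1,0,26) (1,1,26) (2,1,30) (2,2,26) (3,2,30) (3,3,30) (4,3,30) (4,4,26)

Derivation:
Step 1: insert 26 -> lo=[26] hi=[] -> (len(lo)=1, len(hi)=0, max(lo)=26)
Step 2: insert 31 -> lo=[26] hi=[31] -> (len(lo)=1, len(hi)=1, max(lo)=26)
Step 3: insert 30 -> lo=[26, 30] hi=[31] -> (len(lo)=2, len(hi)=1, max(lo)=30)
Step 4: insert 20 -> lo=[20, 26] hi=[30, 31] -> (len(lo)=2, len(hi)=2, max(lo)=26)
Step 5: insert 50 -> lo=[20, 26, 30] hi=[31, 50] -> (len(lo)=3, len(hi)=2, max(lo)=30)
Step 6: insert 40 -> lo=[20, 26, 30] hi=[31, 40, 50] -> (len(lo)=3, len(hi)=3, max(lo)=30)
Step 7: insert 13 -> lo=[13, 20, 26, 30] hi=[31, 40, 50] -> (len(lo)=4, len(hi)=3, max(lo)=30)
Step 8: insert 6 -> lo=[6, 13, 20, 26] hi=[30, 31, 40, 50] -> (len(lo)=4, len(hi)=4, max(lo)=26)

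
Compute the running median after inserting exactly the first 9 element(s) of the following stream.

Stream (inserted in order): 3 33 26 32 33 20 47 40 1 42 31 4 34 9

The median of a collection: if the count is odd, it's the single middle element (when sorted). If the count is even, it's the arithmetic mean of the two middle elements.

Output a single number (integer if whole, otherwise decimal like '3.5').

Step 1: insert 3 -> lo=[3] (size 1, max 3) hi=[] (size 0) -> median=3
Step 2: insert 33 -> lo=[3] (size 1, max 3) hi=[33] (size 1, min 33) -> median=18
Step 3: insert 26 -> lo=[3, 26] (size 2, max 26) hi=[33] (size 1, min 33) -> median=26
Step 4: insert 32 -> lo=[3, 26] (size 2, max 26) hi=[32, 33] (size 2, min 32) -> median=29
Step 5: insert 33 -> lo=[3, 26, 32] (size 3, max 32) hi=[33, 33] (size 2, min 33) -> median=32
Step 6: insert 20 -> lo=[3, 20, 26] (size 3, max 26) hi=[32, 33, 33] (size 3, min 32) -> median=29
Step 7: insert 47 -> lo=[3, 20, 26, 32] (size 4, max 32) hi=[33, 33, 47] (size 3, min 33) -> median=32
Step 8: insert 40 -> lo=[3, 20, 26, 32] (size 4, max 32) hi=[33, 33, 40, 47] (size 4, min 33) -> median=32.5
Step 9: insert 1 -> lo=[1, 3, 20, 26, 32] (size 5, max 32) hi=[33, 33, 40, 47] (size 4, min 33) -> median=32

Answer: 32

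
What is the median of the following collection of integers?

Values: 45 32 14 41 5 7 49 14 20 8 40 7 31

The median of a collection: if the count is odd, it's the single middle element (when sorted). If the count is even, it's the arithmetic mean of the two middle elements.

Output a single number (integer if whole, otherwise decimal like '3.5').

Answer: 20

Derivation:
Step 1: insert 45 -> lo=[45] (size 1, max 45) hi=[] (size 0) -> median=45
Step 2: insert 32 -> lo=[32] (size 1, max 32) hi=[45] (size 1, min 45) -> median=38.5
Step 3: insert 14 -> lo=[14, 32] (size 2, max 32) hi=[45] (size 1, min 45) -> median=32
Step 4: insert 41 -> lo=[14, 32] (size 2, max 32) hi=[41, 45] (size 2, min 41) -> median=36.5
Step 5: insert 5 -> lo=[5, 14, 32] (size 3, max 32) hi=[41, 45] (size 2, min 41) -> median=32
Step 6: insert 7 -> lo=[5, 7, 14] (size 3, max 14) hi=[32, 41, 45] (size 3, min 32) -> median=23
Step 7: insert 49 -> lo=[5, 7, 14, 32] (size 4, max 32) hi=[41, 45, 49] (size 3, min 41) -> median=32
Step 8: insert 14 -> lo=[5, 7, 14, 14] (size 4, max 14) hi=[32, 41, 45, 49] (size 4, min 32) -> median=23
Step 9: insert 20 -> lo=[5, 7, 14, 14, 20] (size 5, max 20) hi=[32, 41, 45, 49] (size 4, min 32) -> median=20
Step 10: insert 8 -> lo=[5, 7, 8, 14, 14] (size 5, max 14) hi=[20, 32, 41, 45, 49] (size 5, min 20) -> median=17
Step 11: insert 40 -> lo=[5, 7, 8, 14, 14, 20] (size 6, max 20) hi=[32, 40, 41, 45, 49] (size 5, min 32) -> median=20
Step 12: insert 7 -> lo=[5, 7, 7, 8, 14, 14] (size 6, max 14) hi=[20, 32, 40, 41, 45, 49] (size 6, min 20) -> median=17
Step 13: insert 31 -> lo=[5, 7, 7, 8, 14, 14, 20] (size 7, max 20) hi=[31, 32, 40, 41, 45, 49] (size 6, min 31) -> median=20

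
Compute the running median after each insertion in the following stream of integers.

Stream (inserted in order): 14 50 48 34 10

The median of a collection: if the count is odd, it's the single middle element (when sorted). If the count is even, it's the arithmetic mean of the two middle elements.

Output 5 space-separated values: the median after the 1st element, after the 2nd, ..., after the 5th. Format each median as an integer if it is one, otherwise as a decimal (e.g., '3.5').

Answer: 14 32 48 41 34

Derivation:
Step 1: insert 14 -> lo=[14] (size 1, max 14) hi=[] (size 0) -> median=14
Step 2: insert 50 -> lo=[14] (size 1, max 14) hi=[50] (size 1, min 50) -> median=32
Step 3: insert 48 -> lo=[14, 48] (size 2, max 48) hi=[50] (size 1, min 50) -> median=48
Step 4: insert 34 -> lo=[14, 34] (size 2, max 34) hi=[48, 50] (size 2, min 48) -> median=41
Step 5: insert 10 -> lo=[10, 14, 34] (size 3, max 34) hi=[48, 50] (size 2, min 48) -> median=34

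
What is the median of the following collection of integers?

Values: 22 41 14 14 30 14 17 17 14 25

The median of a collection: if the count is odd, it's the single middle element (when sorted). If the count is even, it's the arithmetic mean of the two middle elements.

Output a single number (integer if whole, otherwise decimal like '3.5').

Step 1: insert 22 -> lo=[22] (size 1, max 22) hi=[] (size 0) -> median=22
Step 2: insert 41 -> lo=[22] (size 1, max 22) hi=[41] (size 1, min 41) -> median=31.5
Step 3: insert 14 -> lo=[14, 22] (size 2, max 22) hi=[41] (size 1, min 41) -> median=22
Step 4: insert 14 -> lo=[14, 14] (size 2, max 14) hi=[22, 41] (size 2, min 22) -> median=18
Step 5: insert 30 -> lo=[14, 14, 22] (size 3, max 22) hi=[30, 41] (size 2, min 30) -> median=22
Step 6: insert 14 -> lo=[14, 14, 14] (size 3, max 14) hi=[22, 30, 41] (size 3, min 22) -> median=18
Step 7: insert 17 -> lo=[14, 14, 14, 17] (size 4, max 17) hi=[22, 30, 41] (size 3, min 22) -> median=17
Step 8: insert 17 -> lo=[14, 14, 14, 17] (size 4, max 17) hi=[17, 22, 30, 41] (size 4, min 17) -> median=17
Step 9: insert 14 -> lo=[14, 14, 14, 14, 17] (size 5, max 17) hi=[17, 22, 30, 41] (size 4, min 17) -> median=17
Step 10: insert 25 -> lo=[14, 14, 14, 14, 17] (size 5, max 17) hi=[17, 22, 25, 30, 41] (size 5, min 17) -> median=17

Answer: 17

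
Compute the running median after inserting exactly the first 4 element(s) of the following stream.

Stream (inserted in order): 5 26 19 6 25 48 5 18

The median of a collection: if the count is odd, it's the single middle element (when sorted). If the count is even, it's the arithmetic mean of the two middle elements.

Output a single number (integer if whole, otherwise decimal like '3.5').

Step 1: insert 5 -> lo=[5] (size 1, max 5) hi=[] (size 0) -> median=5
Step 2: insert 26 -> lo=[5] (size 1, max 5) hi=[26] (size 1, min 26) -> median=15.5
Step 3: insert 19 -> lo=[5, 19] (size 2, max 19) hi=[26] (size 1, min 26) -> median=19
Step 4: insert 6 -> lo=[5, 6] (size 2, max 6) hi=[19, 26] (size 2, min 19) -> median=12.5

Answer: 12.5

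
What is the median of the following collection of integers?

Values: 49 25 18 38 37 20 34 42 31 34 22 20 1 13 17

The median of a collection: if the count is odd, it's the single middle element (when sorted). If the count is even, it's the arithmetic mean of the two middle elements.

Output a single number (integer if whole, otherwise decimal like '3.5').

Step 1: insert 49 -> lo=[49] (size 1, max 49) hi=[] (size 0) -> median=49
Step 2: insert 25 -> lo=[25] (size 1, max 25) hi=[49] (size 1, min 49) -> median=37
Step 3: insert 18 -> lo=[18, 25] (size 2, max 25) hi=[49] (size 1, min 49) -> median=25
Step 4: insert 38 -> lo=[18, 25] (size 2, max 25) hi=[38, 49] (size 2, min 38) -> median=31.5
Step 5: insert 37 -> lo=[18, 25, 37] (size 3, max 37) hi=[38, 49] (size 2, min 38) -> median=37
Step 6: insert 20 -> lo=[18, 20, 25] (size 3, max 25) hi=[37, 38, 49] (size 3, min 37) -> median=31
Step 7: insert 34 -> lo=[18, 20, 25, 34] (size 4, max 34) hi=[37, 38, 49] (size 3, min 37) -> median=34
Step 8: insert 42 -> lo=[18, 20, 25, 34] (size 4, max 34) hi=[37, 38, 42, 49] (size 4, min 37) -> median=35.5
Step 9: insert 31 -> lo=[18, 20, 25, 31, 34] (size 5, max 34) hi=[37, 38, 42, 49] (size 4, min 37) -> median=34
Step 10: insert 34 -> lo=[18, 20, 25, 31, 34] (size 5, max 34) hi=[34, 37, 38, 42, 49] (size 5, min 34) -> median=34
Step 11: insert 22 -> lo=[18, 20, 22, 25, 31, 34] (size 6, max 34) hi=[34, 37, 38, 42, 49] (size 5, min 34) -> median=34
Step 12: insert 20 -> lo=[18, 20, 20, 22, 25, 31] (size 6, max 31) hi=[34, 34, 37, 38, 42, 49] (size 6, min 34) -> median=32.5
Step 13: insert 1 -> lo=[1, 18, 20, 20, 22, 25, 31] (size 7, max 31) hi=[34, 34, 37, 38, 42, 49] (size 6, min 34) -> median=31
Step 14: insert 13 -> lo=[1, 13, 18, 20, 20, 22, 25] (size 7, max 25) hi=[31, 34, 34, 37, 38, 42, 49] (size 7, min 31) -> median=28
Step 15: insert 17 -> lo=[1, 13, 17, 18, 20, 20, 22, 25] (size 8, max 25) hi=[31, 34, 34, 37, 38, 42, 49] (size 7, min 31) -> median=25

Answer: 25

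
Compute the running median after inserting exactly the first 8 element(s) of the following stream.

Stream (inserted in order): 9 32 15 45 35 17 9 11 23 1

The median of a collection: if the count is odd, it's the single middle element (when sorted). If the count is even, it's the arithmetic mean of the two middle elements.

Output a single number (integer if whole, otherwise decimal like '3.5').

Answer: 16

Derivation:
Step 1: insert 9 -> lo=[9] (size 1, max 9) hi=[] (size 0) -> median=9
Step 2: insert 32 -> lo=[9] (size 1, max 9) hi=[32] (size 1, min 32) -> median=20.5
Step 3: insert 15 -> lo=[9, 15] (size 2, max 15) hi=[32] (size 1, min 32) -> median=15
Step 4: insert 45 -> lo=[9, 15] (size 2, max 15) hi=[32, 45] (size 2, min 32) -> median=23.5
Step 5: insert 35 -> lo=[9, 15, 32] (size 3, max 32) hi=[35, 45] (size 2, min 35) -> median=32
Step 6: insert 17 -> lo=[9, 15, 17] (size 3, max 17) hi=[32, 35, 45] (size 3, min 32) -> median=24.5
Step 7: insert 9 -> lo=[9, 9, 15, 17] (size 4, max 17) hi=[32, 35, 45] (size 3, min 32) -> median=17
Step 8: insert 11 -> lo=[9, 9, 11, 15] (size 4, max 15) hi=[17, 32, 35, 45] (size 4, min 17) -> median=16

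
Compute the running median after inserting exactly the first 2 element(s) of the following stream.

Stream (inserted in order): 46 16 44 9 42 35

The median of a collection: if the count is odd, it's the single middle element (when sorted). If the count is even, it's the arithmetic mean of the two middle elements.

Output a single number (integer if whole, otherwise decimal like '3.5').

Answer: 31

Derivation:
Step 1: insert 46 -> lo=[46] (size 1, max 46) hi=[] (size 0) -> median=46
Step 2: insert 16 -> lo=[16] (size 1, max 16) hi=[46] (size 1, min 46) -> median=31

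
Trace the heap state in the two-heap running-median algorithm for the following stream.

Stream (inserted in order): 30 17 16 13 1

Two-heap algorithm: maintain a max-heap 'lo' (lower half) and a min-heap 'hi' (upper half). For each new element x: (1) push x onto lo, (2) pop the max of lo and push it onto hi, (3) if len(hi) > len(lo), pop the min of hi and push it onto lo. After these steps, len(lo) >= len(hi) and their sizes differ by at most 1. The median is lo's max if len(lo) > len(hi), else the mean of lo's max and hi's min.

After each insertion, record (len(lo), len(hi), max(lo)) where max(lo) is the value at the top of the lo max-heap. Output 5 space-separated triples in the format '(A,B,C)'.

Step 1: insert 30 -> lo=[30] hi=[] -> (len(lo)=1, len(hi)=0, max(lo)=30)
Step 2: insert 17 -> lo=[17] hi=[30] -> (len(lo)=1, len(hi)=1, max(lo)=17)
Step 3: insert 16 -> lo=[16, 17] hi=[30] -> (len(lo)=2, len(hi)=1, max(lo)=17)
Step 4: insert 13 -> lo=[13, 16] hi=[17, 30] -> (len(lo)=2, len(hi)=2, max(lo)=16)
Step 5: insert 1 -> lo=[1, 13, 16] hi=[17, 30] -> (len(lo)=3, len(hi)=2, max(lo)=16)

Answer: (1,0,30) (1,1,17) (2,1,17) (2,2,16) (3,2,16)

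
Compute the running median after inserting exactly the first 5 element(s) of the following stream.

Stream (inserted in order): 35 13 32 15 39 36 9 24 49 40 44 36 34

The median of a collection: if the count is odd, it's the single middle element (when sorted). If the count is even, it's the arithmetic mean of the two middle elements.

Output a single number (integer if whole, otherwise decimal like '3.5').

Answer: 32

Derivation:
Step 1: insert 35 -> lo=[35] (size 1, max 35) hi=[] (size 0) -> median=35
Step 2: insert 13 -> lo=[13] (size 1, max 13) hi=[35] (size 1, min 35) -> median=24
Step 3: insert 32 -> lo=[13, 32] (size 2, max 32) hi=[35] (size 1, min 35) -> median=32
Step 4: insert 15 -> lo=[13, 15] (size 2, max 15) hi=[32, 35] (size 2, min 32) -> median=23.5
Step 5: insert 39 -> lo=[13, 15, 32] (size 3, max 32) hi=[35, 39] (size 2, min 35) -> median=32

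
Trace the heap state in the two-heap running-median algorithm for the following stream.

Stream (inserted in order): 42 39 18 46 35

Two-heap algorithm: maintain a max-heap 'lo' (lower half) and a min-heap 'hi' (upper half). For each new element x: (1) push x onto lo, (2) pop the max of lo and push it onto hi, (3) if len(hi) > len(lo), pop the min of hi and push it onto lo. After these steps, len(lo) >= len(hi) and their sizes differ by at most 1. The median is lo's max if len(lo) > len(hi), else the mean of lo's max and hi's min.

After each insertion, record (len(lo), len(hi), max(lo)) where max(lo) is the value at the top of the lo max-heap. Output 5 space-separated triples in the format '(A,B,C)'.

Answer: (1,0,42) (1,1,39) (2,1,39) (2,2,39) (3,2,39)

Derivation:
Step 1: insert 42 -> lo=[42] hi=[] -> (len(lo)=1, len(hi)=0, max(lo)=42)
Step 2: insert 39 -> lo=[39] hi=[42] -> (len(lo)=1, len(hi)=1, max(lo)=39)
Step 3: insert 18 -> lo=[18, 39] hi=[42] -> (len(lo)=2, len(hi)=1, max(lo)=39)
Step 4: insert 46 -> lo=[18, 39] hi=[42, 46] -> (len(lo)=2, len(hi)=2, max(lo)=39)
Step 5: insert 35 -> lo=[18, 35, 39] hi=[42, 46] -> (len(lo)=3, len(hi)=2, max(lo)=39)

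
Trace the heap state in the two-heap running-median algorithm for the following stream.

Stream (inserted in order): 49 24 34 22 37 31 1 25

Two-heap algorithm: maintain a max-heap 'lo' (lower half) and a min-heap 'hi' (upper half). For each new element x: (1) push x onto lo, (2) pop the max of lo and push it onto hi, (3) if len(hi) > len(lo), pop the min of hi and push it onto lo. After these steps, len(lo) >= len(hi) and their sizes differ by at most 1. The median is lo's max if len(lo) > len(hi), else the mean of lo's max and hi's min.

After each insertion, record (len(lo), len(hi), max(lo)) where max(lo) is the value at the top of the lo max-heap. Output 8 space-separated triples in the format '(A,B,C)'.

Step 1: insert 49 -> lo=[49] hi=[] -> (len(lo)=1, len(hi)=0, max(lo)=49)
Step 2: insert 24 -> lo=[24] hi=[49] -> (len(lo)=1, len(hi)=1, max(lo)=24)
Step 3: insert 34 -> lo=[24, 34] hi=[49] -> (len(lo)=2, len(hi)=1, max(lo)=34)
Step 4: insert 22 -> lo=[22, 24] hi=[34, 49] -> (len(lo)=2, len(hi)=2, max(lo)=24)
Step 5: insert 37 -> lo=[22, 24, 34] hi=[37, 49] -> (len(lo)=3, len(hi)=2, max(lo)=34)
Step 6: insert 31 -> lo=[22, 24, 31] hi=[34, 37, 49] -> (len(lo)=3, len(hi)=3, max(lo)=31)
Step 7: insert 1 -> lo=[1, 22, 24, 31] hi=[34, 37, 49] -> (len(lo)=4, len(hi)=3, max(lo)=31)
Step 8: insert 25 -> lo=[1, 22, 24, 25] hi=[31, 34, 37, 49] -> (len(lo)=4, len(hi)=4, max(lo)=25)

Answer: (1,0,49) (1,1,24) (2,1,34) (2,2,24) (3,2,34) (3,3,31) (4,3,31) (4,4,25)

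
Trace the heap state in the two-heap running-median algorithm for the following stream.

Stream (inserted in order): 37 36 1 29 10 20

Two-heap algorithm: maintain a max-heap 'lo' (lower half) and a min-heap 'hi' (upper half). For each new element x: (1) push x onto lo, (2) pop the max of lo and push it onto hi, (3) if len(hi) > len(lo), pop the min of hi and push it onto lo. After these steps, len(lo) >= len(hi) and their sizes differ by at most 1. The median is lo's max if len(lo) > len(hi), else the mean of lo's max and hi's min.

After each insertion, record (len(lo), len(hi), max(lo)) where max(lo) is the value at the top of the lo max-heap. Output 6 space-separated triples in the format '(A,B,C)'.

Answer: (1,0,37) (1,1,36) (2,1,36) (2,2,29) (3,2,29) (3,3,20)

Derivation:
Step 1: insert 37 -> lo=[37] hi=[] -> (len(lo)=1, len(hi)=0, max(lo)=37)
Step 2: insert 36 -> lo=[36] hi=[37] -> (len(lo)=1, len(hi)=1, max(lo)=36)
Step 3: insert 1 -> lo=[1, 36] hi=[37] -> (len(lo)=2, len(hi)=1, max(lo)=36)
Step 4: insert 29 -> lo=[1, 29] hi=[36, 37] -> (len(lo)=2, len(hi)=2, max(lo)=29)
Step 5: insert 10 -> lo=[1, 10, 29] hi=[36, 37] -> (len(lo)=3, len(hi)=2, max(lo)=29)
Step 6: insert 20 -> lo=[1, 10, 20] hi=[29, 36, 37] -> (len(lo)=3, len(hi)=3, max(lo)=20)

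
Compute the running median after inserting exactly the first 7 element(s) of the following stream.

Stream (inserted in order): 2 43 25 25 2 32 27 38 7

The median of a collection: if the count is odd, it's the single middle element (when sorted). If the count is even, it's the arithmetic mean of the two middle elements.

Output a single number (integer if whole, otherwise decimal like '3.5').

Answer: 25

Derivation:
Step 1: insert 2 -> lo=[2] (size 1, max 2) hi=[] (size 0) -> median=2
Step 2: insert 43 -> lo=[2] (size 1, max 2) hi=[43] (size 1, min 43) -> median=22.5
Step 3: insert 25 -> lo=[2, 25] (size 2, max 25) hi=[43] (size 1, min 43) -> median=25
Step 4: insert 25 -> lo=[2, 25] (size 2, max 25) hi=[25, 43] (size 2, min 25) -> median=25
Step 5: insert 2 -> lo=[2, 2, 25] (size 3, max 25) hi=[25, 43] (size 2, min 25) -> median=25
Step 6: insert 32 -> lo=[2, 2, 25] (size 3, max 25) hi=[25, 32, 43] (size 3, min 25) -> median=25
Step 7: insert 27 -> lo=[2, 2, 25, 25] (size 4, max 25) hi=[27, 32, 43] (size 3, min 27) -> median=25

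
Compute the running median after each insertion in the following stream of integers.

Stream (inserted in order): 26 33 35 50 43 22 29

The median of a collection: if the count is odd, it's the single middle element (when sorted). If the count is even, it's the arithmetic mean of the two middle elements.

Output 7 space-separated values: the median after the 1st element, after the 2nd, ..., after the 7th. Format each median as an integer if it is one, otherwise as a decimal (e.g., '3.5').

Step 1: insert 26 -> lo=[26] (size 1, max 26) hi=[] (size 0) -> median=26
Step 2: insert 33 -> lo=[26] (size 1, max 26) hi=[33] (size 1, min 33) -> median=29.5
Step 3: insert 35 -> lo=[26, 33] (size 2, max 33) hi=[35] (size 1, min 35) -> median=33
Step 4: insert 50 -> lo=[26, 33] (size 2, max 33) hi=[35, 50] (size 2, min 35) -> median=34
Step 5: insert 43 -> lo=[26, 33, 35] (size 3, max 35) hi=[43, 50] (size 2, min 43) -> median=35
Step 6: insert 22 -> lo=[22, 26, 33] (size 3, max 33) hi=[35, 43, 50] (size 3, min 35) -> median=34
Step 7: insert 29 -> lo=[22, 26, 29, 33] (size 4, max 33) hi=[35, 43, 50] (size 3, min 35) -> median=33

Answer: 26 29.5 33 34 35 34 33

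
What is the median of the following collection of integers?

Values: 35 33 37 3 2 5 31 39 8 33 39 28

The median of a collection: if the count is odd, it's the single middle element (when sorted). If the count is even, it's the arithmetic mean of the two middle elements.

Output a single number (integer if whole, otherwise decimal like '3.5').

Step 1: insert 35 -> lo=[35] (size 1, max 35) hi=[] (size 0) -> median=35
Step 2: insert 33 -> lo=[33] (size 1, max 33) hi=[35] (size 1, min 35) -> median=34
Step 3: insert 37 -> lo=[33, 35] (size 2, max 35) hi=[37] (size 1, min 37) -> median=35
Step 4: insert 3 -> lo=[3, 33] (size 2, max 33) hi=[35, 37] (size 2, min 35) -> median=34
Step 5: insert 2 -> lo=[2, 3, 33] (size 3, max 33) hi=[35, 37] (size 2, min 35) -> median=33
Step 6: insert 5 -> lo=[2, 3, 5] (size 3, max 5) hi=[33, 35, 37] (size 3, min 33) -> median=19
Step 7: insert 31 -> lo=[2, 3, 5, 31] (size 4, max 31) hi=[33, 35, 37] (size 3, min 33) -> median=31
Step 8: insert 39 -> lo=[2, 3, 5, 31] (size 4, max 31) hi=[33, 35, 37, 39] (size 4, min 33) -> median=32
Step 9: insert 8 -> lo=[2, 3, 5, 8, 31] (size 5, max 31) hi=[33, 35, 37, 39] (size 4, min 33) -> median=31
Step 10: insert 33 -> lo=[2, 3, 5, 8, 31] (size 5, max 31) hi=[33, 33, 35, 37, 39] (size 5, min 33) -> median=32
Step 11: insert 39 -> lo=[2, 3, 5, 8, 31, 33] (size 6, max 33) hi=[33, 35, 37, 39, 39] (size 5, min 33) -> median=33
Step 12: insert 28 -> lo=[2, 3, 5, 8, 28, 31] (size 6, max 31) hi=[33, 33, 35, 37, 39, 39] (size 6, min 33) -> median=32

Answer: 32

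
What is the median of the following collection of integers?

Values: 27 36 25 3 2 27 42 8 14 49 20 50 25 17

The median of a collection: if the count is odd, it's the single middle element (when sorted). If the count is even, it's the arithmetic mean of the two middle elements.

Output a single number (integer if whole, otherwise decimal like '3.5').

Step 1: insert 27 -> lo=[27] (size 1, max 27) hi=[] (size 0) -> median=27
Step 2: insert 36 -> lo=[27] (size 1, max 27) hi=[36] (size 1, min 36) -> median=31.5
Step 3: insert 25 -> lo=[25, 27] (size 2, max 27) hi=[36] (size 1, min 36) -> median=27
Step 4: insert 3 -> lo=[3, 25] (size 2, max 25) hi=[27, 36] (size 2, min 27) -> median=26
Step 5: insert 2 -> lo=[2, 3, 25] (size 3, max 25) hi=[27, 36] (size 2, min 27) -> median=25
Step 6: insert 27 -> lo=[2, 3, 25] (size 3, max 25) hi=[27, 27, 36] (size 3, min 27) -> median=26
Step 7: insert 42 -> lo=[2, 3, 25, 27] (size 4, max 27) hi=[27, 36, 42] (size 3, min 27) -> median=27
Step 8: insert 8 -> lo=[2, 3, 8, 25] (size 4, max 25) hi=[27, 27, 36, 42] (size 4, min 27) -> median=26
Step 9: insert 14 -> lo=[2, 3, 8, 14, 25] (size 5, max 25) hi=[27, 27, 36, 42] (size 4, min 27) -> median=25
Step 10: insert 49 -> lo=[2, 3, 8, 14, 25] (size 5, max 25) hi=[27, 27, 36, 42, 49] (size 5, min 27) -> median=26
Step 11: insert 20 -> lo=[2, 3, 8, 14, 20, 25] (size 6, max 25) hi=[27, 27, 36, 42, 49] (size 5, min 27) -> median=25
Step 12: insert 50 -> lo=[2, 3, 8, 14, 20, 25] (size 6, max 25) hi=[27, 27, 36, 42, 49, 50] (size 6, min 27) -> median=26
Step 13: insert 25 -> lo=[2, 3, 8, 14, 20, 25, 25] (size 7, max 25) hi=[27, 27, 36, 42, 49, 50] (size 6, min 27) -> median=25
Step 14: insert 17 -> lo=[2, 3, 8, 14, 17, 20, 25] (size 7, max 25) hi=[25, 27, 27, 36, 42, 49, 50] (size 7, min 25) -> median=25

Answer: 25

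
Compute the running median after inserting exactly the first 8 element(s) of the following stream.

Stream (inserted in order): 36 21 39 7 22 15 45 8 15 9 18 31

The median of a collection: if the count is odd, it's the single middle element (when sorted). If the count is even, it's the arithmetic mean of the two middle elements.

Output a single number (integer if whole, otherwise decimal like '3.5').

Answer: 21.5

Derivation:
Step 1: insert 36 -> lo=[36] (size 1, max 36) hi=[] (size 0) -> median=36
Step 2: insert 21 -> lo=[21] (size 1, max 21) hi=[36] (size 1, min 36) -> median=28.5
Step 3: insert 39 -> lo=[21, 36] (size 2, max 36) hi=[39] (size 1, min 39) -> median=36
Step 4: insert 7 -> lo=[7, 21] (size 2, max 21) hi=[36, 39] (size 2, min 36) -> median=28.5
Step 5: insert 22 -> lo=[7, 21, 22] (size 3, max 22) hi=[36, 39] (size 2, min 36) -> median=22
Step 6: insert 15 -> lo=[7, 15, 21] (size 3, max 21) hi=[22, 36, 39] (size 3, min 22) -> median=21.5
Step 7: insert 45 -> lo=[7, 15, 21, 22] (size 4, max 22) hi=[36, 39, 45] (size 3, min 36) -> median=22
Step 8: insert 8 -> lo=[7, 8, 15, 21] (size 4, max 21) hi=[22, 36, 39, 45] (size 4, min 22) -> median=21.5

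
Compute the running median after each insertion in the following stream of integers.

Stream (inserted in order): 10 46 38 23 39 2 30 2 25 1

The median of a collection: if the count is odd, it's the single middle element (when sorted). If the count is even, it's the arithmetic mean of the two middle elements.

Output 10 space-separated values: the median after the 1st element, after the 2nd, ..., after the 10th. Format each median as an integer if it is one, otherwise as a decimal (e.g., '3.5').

Step 1: insert 10 -> lo=[10] (size 1, max 10) hi=[] (size 0) -> median=10
Step 2: insert 46 -> lo=[10] (size 1, max 10) hi=[46] (size 1, min 46) -> median=28
Step 3: insert 38 -> lo=[10, 38] (size 2, max 38) hi=[46] (size 1, min 46) -> median=38
Step 4: insert 23 -> lo=[10, 23] (size 2, max 23) hi=[38, 46] (size 2, min 38) -> median=30.5
Step 5: insert 39 -> lo=[10, 23, 38] (size 3, max 38) hi=[39, 46] (size 2, min 39) -> median=38
Step 6: insert 2 -> lo=[2, 10, 23] (size 3, max 23) hi=[38, 39, 46] (size 3, min 38) -> median=30.5
Step 7: insert 30 -> lo=[2, 10, 23, 30] (size 4, max 30) hi=[38, 39, 46] (size 3, min 38) -> median=30
Step 8: insert 2 -> lo=[2, 2, 10, 23] (size 4, max 23) hi=[30, 38, 39, 46] (size 4, min 30) -> median=26.5
Step 9: insert 25 -> lo=[2, 2, 10, 23, 25] (size 5, max 25) hi=[30, 38, 39, 46] (size 4, min 30) -> median=25
Step 10: insert 1 -> lo=[1, 2, 2, 10, 23] (size 5, max 23) hi=[25, 30, 38, 39, 46] (size 5, min 25) -> median=24

Answer: 10 28 38 30.5 38 30.5 30 26.5 25 24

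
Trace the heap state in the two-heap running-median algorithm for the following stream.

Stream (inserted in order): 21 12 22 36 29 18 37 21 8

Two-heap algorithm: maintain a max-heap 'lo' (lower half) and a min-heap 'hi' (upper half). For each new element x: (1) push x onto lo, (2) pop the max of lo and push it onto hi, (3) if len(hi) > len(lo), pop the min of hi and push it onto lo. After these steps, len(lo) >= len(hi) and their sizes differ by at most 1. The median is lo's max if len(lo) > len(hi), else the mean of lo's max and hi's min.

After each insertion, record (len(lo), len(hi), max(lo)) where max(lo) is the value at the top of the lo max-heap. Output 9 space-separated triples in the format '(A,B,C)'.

Answer: (1,0,21) (1,1,12) (2,1,21) (2,2,21) (3,2,22) (3,3,21) (4,3,22) (4,4,21) (5,4,21)

Derivation:
Step 1: insert 21 -> lo=[21] hi=[] -> (len(lo)=1, len(hi)=0, max(lo)=21)
Step 2: insert 12 -> lo=[12] hi=[21] -> (len(lo)=1, len(hi)=1, max(lo)=12)
Step 3: insert 22 -> lo=[12, 21] hi=[22] -> (len(lo)=2, len(hi)=1, max(lo)=21)
Step 4: insert 36 -> lo=[12, 21] hi=[22, 36] -> (len(lo)=2, len(hi)=2, max(lo)=21)
Step 5: insert 29 -> lo=[12, 21, 22] hi=[29, 36] -> (len(lo)=3, len(hi)=2, max(lo)=22)
Step 6: insert 18 -> lo=[12, 18, 21] hi=[22, 29, 36] -> (len(lo)=3, len(hi)=3, max(lo)=21)
Step 7: insert 37 -> lo=[12, 18, 21, 22] hi=[29, 36, 37] -> (len(lo)=4, len(hi)=3, max(lo)=22)
Step 8: insert 21 -> lo=[12, 18, 21, 21] hi=[22, 29, 36, 37] -> (len(lo)=4, len(hi)=4, max(lo)=21)
Step 9: insert 8 -> lo=[8, 12, 18, 21, 21] hi=[22, 29, 36, 37] -> (len(lo)=5, len(hi)=4, max(lo)=21)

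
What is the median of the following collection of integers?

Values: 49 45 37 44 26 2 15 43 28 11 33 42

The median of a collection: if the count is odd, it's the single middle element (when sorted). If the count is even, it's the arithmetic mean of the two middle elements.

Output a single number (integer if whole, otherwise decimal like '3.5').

Step 1: insert 49 -> lo=[49] (size 1, max 49) hi=[] (size 0) -> median=49
Step 2: insert 45 -> lo=[45] (size 1, max 45) hi=[49] (size 1, min 49) -> median=47
Step 3: insert 37 -> lo=[37, 45] (size 2, max 45) hi=[49] (size 1, min 49) -> median=45
Step 4: insert 44 -> lo=[37, 44] (size 2, max 44) hi=[45, 49] (size 2, min 45) -> median=44.5
Step 5: insert 26 -> lo=[26, 37, 44] (size 3, max 44) hi=[45, 49] (size 2, min 45) -> median=44
Step 6: insert 2 -> lo=[2, 26, 37] (size 3, max 37) hi=[44, 45, 49] (size 3, min 44) -> median=40.5
Step 7: insert 15 -> lo=[2, 15, 26, 37] (size 4, max 37) hi=[44, 45, 49] (size 3, min 44) -> median=37
Step 8: insert 43 -> lo=[2, 15, 26, 37] (size 4, max 37) hi=[43, 44, 45, 49] (size 4, min 43) -> median=40
Step 9: insert 28 -> lo=[2, 15, 26, 28, 37] (size 5, max 37) hi=[43, 44, 45, 49] (size 4, min 43) -> median=37
Step 10: insert 11 -> lo=[2, 11, 15, 26, 28] (size 5, max 28) hi=[37, 43, 44, 45, 49] (size 5, min 37) -> median=32.5
Step 11: insert 33 -> lo=[2, 11, 15, 26, 28, 33] (size 6, max 33) hi=[37, 43, 44, 45, 49] (size 5, min 37) -> median=33
Step 12: insert 42 -> lo=[2, 11, 15, 26, 28, 33] (size 6, max 33) hi=[37, 42, 43, 44, 45, 49] (size 6, min 37) -> median=35

Answer: 35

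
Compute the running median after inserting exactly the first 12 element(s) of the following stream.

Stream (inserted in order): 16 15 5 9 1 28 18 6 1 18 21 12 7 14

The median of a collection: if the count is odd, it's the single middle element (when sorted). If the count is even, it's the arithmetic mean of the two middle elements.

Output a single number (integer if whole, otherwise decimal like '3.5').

Step 1: insert 16 -> lo=[16] (size 1, max 16) hi=[] (size 0) -> median=16
Step 2: insert 15 -> lo=[15] (size 1, max 15) hi=[16] (size 1, min 16) -> median=15.5
Step 3: insert 5 -> lo=[5, 15] (size 2, max 15) hi=[16] (size 1, min 16) -> median=15
Step 4: insert 9 -> lo=[5, 9] (size 2, max 9) hi=[15, 16] (size 2, min 15) -> median=12
Step 5: insert 1 -> lo=[1, 5, 9] (size 3, max 9) hi=[15, 16] (size 2, min 15) -> median=9
Step 6: insert 28 -> lo=[1, 5, 9] (size 3, max 9) hi=[15, 16, 28] (size 3, min 15) -> median=12
Step 7: insert 18 -> lo=[1, 5, 9, 15] (size 4, max 15) hi=[16, 18, 28] (size 3, min 16) -> median=15
Step 8: insert 6 -> lo=[1, 5, 6, 9] (size 4, max 9) hi=[15, 16, 18, 28] (size 4, min 15) -> median=12
Step 9: insert 1 -> lo=[1, 1, 5, 6, 9] (size 5, max 9) hi=[15, 16, 18, 28] (size 4, min 15) -> median=9
Step 10: insert 18 -> lo=[1, 1, 5, 6, 9] (size 5, max 9) hi=[15, 16, 18, 18, 28] (size 5, min 15) -> median=12
Step 11: insert 21 -> lo=[1, 1, 5, 6, 9, 15] (size 6, max 15) hi=[16, 18, 18, 21, 28] (size 5, min 16) -> median=15
Step 12: insert 12 -> lo=[1, 1, 5, 6, 9, 12] (size 6, max 12) hi=[15, 16, 18, 18, 21, 28] (size 6, min 15) -> median=13.5

Answer: 13.5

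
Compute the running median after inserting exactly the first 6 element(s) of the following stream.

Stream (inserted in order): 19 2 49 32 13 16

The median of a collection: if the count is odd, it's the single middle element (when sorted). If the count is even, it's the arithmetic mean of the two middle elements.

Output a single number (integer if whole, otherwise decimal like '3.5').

Answer: 17.5

Derivation:
Step 1: insert 19 -> lo=[19] (size 1, max 19) hi=[] (size 0) -> median=19
Step 2: insert 2 -> lo=[2] (size 1, max 2) hi=[19] (size 1, min 19) -> median=10.5
Step 3: insert 49 -> lo=[2, 19] (size 2, max 19) hi=[49] (size 1, min 49) -> median=19
Step 4: insert 32 -> lo=[2, 19] (size 2, max 19) hi=[32, 49] (size 2, min 32) -> median=25.5
Step 5: insert 13 -> lo=[2, 13, 19] (size 3, max 19) hi=[32, 49] (size 2, min 32) -> median=19
Step 6: insert 16 -> lo=[2, 13, 16] (size 3, max 16) hi=[19, 32, 49] (size 3, min 19) -> median=17.5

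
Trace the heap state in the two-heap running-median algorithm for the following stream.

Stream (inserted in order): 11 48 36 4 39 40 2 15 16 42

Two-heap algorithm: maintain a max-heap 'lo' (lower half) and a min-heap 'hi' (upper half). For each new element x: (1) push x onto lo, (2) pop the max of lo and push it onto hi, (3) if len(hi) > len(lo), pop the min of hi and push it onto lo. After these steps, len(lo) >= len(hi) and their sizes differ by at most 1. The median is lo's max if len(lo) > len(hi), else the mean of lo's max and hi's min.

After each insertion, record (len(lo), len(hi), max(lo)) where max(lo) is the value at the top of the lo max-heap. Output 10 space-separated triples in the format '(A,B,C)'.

Step 1: insert 11 -> lo=[11] hi=[] -> (len(lo)=1, len(hi)=0, max(lo)=11)
Step 2: insert 48 -> lo=[11] hi=[48] -> (len(lo)=1, len(hi)=1, max(lo)=11)
Step 3: insert 36 -> lo=[11, 36] hi=[48] -> (len(lo)=2, len(hi)=1, max(lo)=36)
Step 4: insert 4 -> lo=[4, 11] hi=[36, 48] -> (len(lo)=2, len(hi)=2, max(lo)=11)
Step 5: insert 39 -> lo=[4, 11, 36] hi=[39, 48] -> (len(lo)=3, len(hi)=2, max(lo)=36)
Step 6: insert 40 -> lo=[4, 11, 36] hi=[39, 40, 48] -> (len(lo)=3, len(hi)=3, max(lo)=36)
Step 7: insert 2 -> lo=[2, 4, 11, 36] hi=[39, 40, 48] -> (len(lo)=4, len(hi)=3, max(lo)=36)
Step 8: insert 15 -> lo=[2, 4, 11, 15] hi=[36, 39, 40, 48] -> (len(lo)=4, len(hi)=4, max(lo)=15)
Step 9: insert 16 -> lo=[2, 4, 11, 15, 16] hi=[36, 39, 40, 48] -> (len(lo)=5, len(hi)=4, max(lo)=16)
Step 10: insert 42 -> lo=[2, 4, 11, 15, 16] hi=[36, 39, 40, 42, 48] -> (len(lo)=5, len(hi)=5, max(lo)=16)

Answer: (1,0,11) (1,1,11) (2,1,36) (2,2,11) (3,2,36) (3,3,36) (4,3,36) (4,4,15) (5,4,16) (5,5,16)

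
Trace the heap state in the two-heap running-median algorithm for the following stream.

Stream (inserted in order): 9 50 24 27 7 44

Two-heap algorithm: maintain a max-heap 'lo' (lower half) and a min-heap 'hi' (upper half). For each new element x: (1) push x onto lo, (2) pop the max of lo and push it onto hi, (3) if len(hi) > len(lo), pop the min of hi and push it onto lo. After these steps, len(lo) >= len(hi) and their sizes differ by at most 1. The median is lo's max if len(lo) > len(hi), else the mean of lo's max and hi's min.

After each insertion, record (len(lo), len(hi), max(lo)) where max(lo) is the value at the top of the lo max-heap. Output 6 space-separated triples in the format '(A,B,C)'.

Answer: (1,0,9) (1,1,9) (2,1,24) (2,2,24) (3,2,24) (3,3,24)

Derivation:
Step 1: insert 9 -> lo=[9] hi=[] -> (len(lo)=1, len(hi)=0, max(lo)=9)
Step 2: insert 50 -> lo=[9] hi=[50] -> (len(lo)=1, len(hi)=1, max(lo)=9)
Step 3: insert 24 -> lo=[9, 24] hi=[50] -> (len(lo)=2, len(hi)=1, max(lo)=24)
Step 4: insert 27 -> lo=[9, 24] hi=[27, 50] -> (len(lo)=2, len(hi)=2, max(lo)=24)
Step 5: insert 7 -> lo=[7, 9, 24] hi=[27, 50] -> (len(lo)=3, len(hi)=2, max(lo)=24)
Step 6: insert 44 -> lo=[7, 9, 24] hi=[27, 44, 50] -> (len(lo)=3, len(hi)=3, max(lo)=24)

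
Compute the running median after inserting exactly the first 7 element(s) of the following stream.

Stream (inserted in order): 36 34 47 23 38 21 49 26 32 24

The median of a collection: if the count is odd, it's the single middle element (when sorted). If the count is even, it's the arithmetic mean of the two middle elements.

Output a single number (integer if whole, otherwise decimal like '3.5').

Step 1: insert 36 -> lo=[36] (size 1, max 36) hi=[] (size 0) -> median=36
Step 2: insert 34 -> lo=[34] (size 1, max 34) hi=[36] (size 1, min 36) -> median=35
Step 3: insert 47 -> lo=[34, 36] (size 2, max 36) hi=[47] (size 1, min 47) -> median=36
Step 4: insert 23 -> lo=[23, 34] (size 2, max 34) hi=[36, 47] (size 2, min 36) -> median=35
Step 5: insert 38 -> lo=[23, 34, 36] (size 3, max 36) hi=[38, 47] (size 2, min 38) -> median=36
Step 6: insert 21 -> lo=[21, 23, 34] (size 3, max 34) hi=[36, 38, 47] (size 3, min 36) -> median=35
Step 7: insert 49 -> lo=[21, 23, 34, 36] (size 4, max 36) hi=[38, 47, 49] (size 3, min 38) -> median=36

Answer: 36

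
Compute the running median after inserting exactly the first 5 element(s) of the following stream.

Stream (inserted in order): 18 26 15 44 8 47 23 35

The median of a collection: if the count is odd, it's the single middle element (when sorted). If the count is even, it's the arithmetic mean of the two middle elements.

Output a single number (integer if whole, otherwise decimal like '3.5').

Answer: 18

Derivation:
Step 1: insert 18 -> lo=[18] (size 1, max 18) hi=[] (size 0) -> median=18
Step 2: insert 26 -> lo=[18] (size 1, max 18) hi=[26] (size 1, min 26) -> median=22
Step 3: insert 15 -> lo=[15, 18] (size 2, max 18) hi=[26] (size 1, min 26) -> median=18
Step 4: insert 44 -> lo=[15, 18] (size 2, max 18) hi=[26, 44] (size 2, min 26) -> median=22
Step 5: insert 8 -> lo=[8, 15, 18] (size 3, max 18) hi=[26, 44] (size 2, min 26) -> median=18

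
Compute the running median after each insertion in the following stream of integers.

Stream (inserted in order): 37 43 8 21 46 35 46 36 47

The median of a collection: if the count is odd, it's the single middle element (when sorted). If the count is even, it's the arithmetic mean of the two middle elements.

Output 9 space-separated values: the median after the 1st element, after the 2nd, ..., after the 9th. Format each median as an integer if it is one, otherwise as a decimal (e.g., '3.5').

Answer: 37 40 37 29 37 36 37 36.5 37

Derivation:
Step 1: insert 37 -> lo=[37] (size 1, max 37) hi=[] (size 0) -> median=37
Step 2: insert 43 -> lo=[37] (size 1, max 37) hi=[43] (size 1, min 43) -> median=40
Step 3: insert 8 -> lo=[8, 37] (size 2, max 37) hi=[43] (size 1, min 43) -> median=37
Step 4: insert 21 -> lo=[8, 21] (size 2, max 21) hi=[37, 43] (size 2, min 37) -> median=29
Step 5: insert 46 -> lo=[8, 21, 37] (size 3, max 37) hi=[43, 46] (size 2, min 43) -> median=37
Step 6: insert 35 -> lo=[8, 21, 35] (size 3, max 35) hi=[37, 43, 46] (size 3, min 37) -> median=36
Step 7: insert 46 -> lo=[8, 21, 35, 37] (size 4, max 37) hi=[43, 46, 46] (size 3, min 43) -> median=37
Step 8: insert 36 -> lo=[8, 21, 35, 36] (size 4, max 36) hi=[37, 43, 46, 46] (size 4, min 37) -> median=36.5
Step 9: insert 47 -> lo=[8, 21, 35, 36, 37] (size 5, max 37) hi=[43, 46, 46, 47] (size 4, min 43) -> median=37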